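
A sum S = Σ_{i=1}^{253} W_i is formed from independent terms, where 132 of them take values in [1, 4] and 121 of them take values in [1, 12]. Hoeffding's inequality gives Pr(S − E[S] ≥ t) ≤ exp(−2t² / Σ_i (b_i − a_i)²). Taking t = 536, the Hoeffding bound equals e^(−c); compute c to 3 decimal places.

Σ(b_i − a_i)² = 132·3² + 121·11² = 15829.
c = 2t² / 15829 = 2·536² / 15829 = 36.3000.

36.300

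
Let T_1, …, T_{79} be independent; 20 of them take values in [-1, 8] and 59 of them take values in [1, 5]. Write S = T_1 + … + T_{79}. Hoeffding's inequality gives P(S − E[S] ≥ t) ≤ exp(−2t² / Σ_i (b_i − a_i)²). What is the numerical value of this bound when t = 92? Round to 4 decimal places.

0.0014

Σ(b_i − a_i)² = 20·9² + 59·4² = 2564.
Exponent = 2·92² / 2564 = 6.60218.
Bound = exp(−6.60218) = 0.00136.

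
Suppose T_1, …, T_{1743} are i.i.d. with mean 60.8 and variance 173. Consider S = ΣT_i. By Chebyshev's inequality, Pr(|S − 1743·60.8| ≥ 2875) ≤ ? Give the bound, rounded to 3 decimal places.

0.036

Var(S) = n·Var(T_i) = 1743·173 = 301539.
Chebyshev: Pr(|S − 1743·60.8| ≥ 2875) ≤ Var(S)/2875² = 301539/8265625 = 0.0365.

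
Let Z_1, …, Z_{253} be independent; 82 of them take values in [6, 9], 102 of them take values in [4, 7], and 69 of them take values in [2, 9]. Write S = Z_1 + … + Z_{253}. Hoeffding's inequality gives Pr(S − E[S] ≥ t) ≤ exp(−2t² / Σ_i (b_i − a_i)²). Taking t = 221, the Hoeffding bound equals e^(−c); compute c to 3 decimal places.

19.393

Σ(b_i − a_i)² = 82·3² + 102·3² + 69·7² = 5037.
c = 2t² / 5037 = 2·221² / 5037 = 19.3929.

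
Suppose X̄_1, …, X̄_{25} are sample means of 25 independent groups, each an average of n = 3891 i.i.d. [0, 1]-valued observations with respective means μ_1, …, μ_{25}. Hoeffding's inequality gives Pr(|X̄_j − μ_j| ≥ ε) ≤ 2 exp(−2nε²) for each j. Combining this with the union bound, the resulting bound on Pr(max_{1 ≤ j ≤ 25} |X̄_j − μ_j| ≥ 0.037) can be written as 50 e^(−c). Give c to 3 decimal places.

Union bound over the 25 events: Pr(max_{1 ≤ j ≤ 25} |X̄_j − μ_j| ≥ 0.037) ≤ 25·2·exp(−2nε²) = 50 exp(−2·3891·0.037²).
So c = 2·3891·0.037² = 10.6536.

10.654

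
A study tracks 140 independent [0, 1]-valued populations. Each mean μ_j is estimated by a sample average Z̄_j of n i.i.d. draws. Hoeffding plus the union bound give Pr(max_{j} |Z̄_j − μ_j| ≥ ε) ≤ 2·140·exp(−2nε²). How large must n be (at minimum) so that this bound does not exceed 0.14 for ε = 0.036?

Need 2·140·exp(−2nε²) ≤ 0.14, i.e. exp(−2nε²) ≤ 0.14/280.
So 2nε² ≥ ln(280/0.14) = 7.600902.
Hence n ≥ 7.600902/(2·0.036²) = 2932.447.
The smallest integer n is 2933.

2933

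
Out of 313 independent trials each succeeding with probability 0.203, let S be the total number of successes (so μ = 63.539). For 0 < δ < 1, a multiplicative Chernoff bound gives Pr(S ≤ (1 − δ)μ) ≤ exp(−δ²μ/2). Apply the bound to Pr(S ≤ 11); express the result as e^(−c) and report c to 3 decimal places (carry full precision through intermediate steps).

21.722

Write 11 = (1 − δ)μ, so δ = 1 − 11/63.539 = 0.826878…
Then the exponent is δ²μ/2 = (μ − 11)²/(2μ) = 21.721671.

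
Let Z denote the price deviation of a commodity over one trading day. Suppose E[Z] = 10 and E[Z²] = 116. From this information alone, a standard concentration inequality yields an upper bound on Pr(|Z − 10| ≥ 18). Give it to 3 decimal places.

The first two moments determine the variance, so Chebyshev's inequality is the sharpest standard bound available.
Var(Z) = E[Z²] − (E[Z])² = 116 − 100 = 16.
Chebyshev's inequality: Pr(|Z − μ| ≥ t) ≤ Var(Z)/t² = 16/324 = 0.0494.

0.049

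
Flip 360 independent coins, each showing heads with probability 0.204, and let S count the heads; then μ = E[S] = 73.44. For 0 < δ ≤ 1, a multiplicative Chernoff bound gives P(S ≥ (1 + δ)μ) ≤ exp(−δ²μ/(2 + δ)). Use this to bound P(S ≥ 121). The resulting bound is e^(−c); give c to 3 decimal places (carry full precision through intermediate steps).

Write 121 = (1 + δ)μ, so δ = 121/73.44 − 1 = 0.6476035…
Then the exponent is δ²μ/(2 + δ) = (121 − μ)² / (μ·(2 + δ)) = 11.633170.

11.633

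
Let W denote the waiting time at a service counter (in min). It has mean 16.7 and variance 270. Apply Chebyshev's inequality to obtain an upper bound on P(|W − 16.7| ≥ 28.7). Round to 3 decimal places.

0.328

Chebyshev: P(|W − μ| ≥ t) ≤ Var(W)/t².
Bound = 270 / 823.69 = 0.3278.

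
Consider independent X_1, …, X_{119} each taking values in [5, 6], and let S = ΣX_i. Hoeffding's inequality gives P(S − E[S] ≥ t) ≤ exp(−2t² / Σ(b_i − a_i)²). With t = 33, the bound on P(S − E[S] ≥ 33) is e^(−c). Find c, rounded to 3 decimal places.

Σ(b_i − a_i)² = 119·(1)² = 119.
c = 2t²/119 = 2·33²/119 = 18.3025.

18.303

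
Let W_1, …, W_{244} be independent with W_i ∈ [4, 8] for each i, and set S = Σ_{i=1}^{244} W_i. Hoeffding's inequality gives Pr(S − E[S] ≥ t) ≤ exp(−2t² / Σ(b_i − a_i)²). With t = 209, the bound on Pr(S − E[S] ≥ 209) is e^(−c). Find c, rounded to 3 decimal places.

22.378

Σ(b_i − a_i)² = 244·(4)² = 3904.
c = 2t²/3904 = 2·209²/3904 = 22.3776.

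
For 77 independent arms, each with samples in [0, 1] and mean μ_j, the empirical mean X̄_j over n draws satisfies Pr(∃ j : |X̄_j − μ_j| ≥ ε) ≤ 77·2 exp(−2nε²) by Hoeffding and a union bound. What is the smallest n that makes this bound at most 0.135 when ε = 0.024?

Need 2·77·exp(−2nε²) ≤ 0.135, i.e. exp(−2nε²) ≤ 0.135/154.
So 2nε² ≥ ln(154/0.135) = 7.039433.
Hence n ≥ 7.039433/(2·0.024²) = 6110.619.
The smallest integer n is 6111.

6111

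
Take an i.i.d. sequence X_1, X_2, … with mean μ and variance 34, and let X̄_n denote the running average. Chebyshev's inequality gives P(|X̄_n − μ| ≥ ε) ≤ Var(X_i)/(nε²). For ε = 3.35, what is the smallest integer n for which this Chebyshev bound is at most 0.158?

20

Require 34/(n·3.35²) ≤ 0.158, i.e. n ≥ 34/(0.158·3.35²) = 19.175.
The smallest integer n is 20.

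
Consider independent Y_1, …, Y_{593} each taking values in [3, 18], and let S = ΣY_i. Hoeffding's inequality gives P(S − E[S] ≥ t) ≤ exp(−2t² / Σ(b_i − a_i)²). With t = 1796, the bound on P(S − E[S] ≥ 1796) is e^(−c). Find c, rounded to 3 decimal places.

48.351

Σ(b_i − a_i)² = 593·(15)² = 133425.
c = 2t²/133425 = 2·1796²/133425 = 48.3510.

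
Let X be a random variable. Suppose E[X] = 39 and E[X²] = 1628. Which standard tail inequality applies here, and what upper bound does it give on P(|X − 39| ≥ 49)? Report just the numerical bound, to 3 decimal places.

0.045

The first two moments determine the variance, so Chebyshev's inequality is the sharpest standard bound available.
Var(X) = E[X²] − (E[X])² = 1628 − 1521 = 107.
Chebyshev's inequality: P(|X − μ| ≥ t) ≤ Var(X)/t² = 107/2401 = 0.0446.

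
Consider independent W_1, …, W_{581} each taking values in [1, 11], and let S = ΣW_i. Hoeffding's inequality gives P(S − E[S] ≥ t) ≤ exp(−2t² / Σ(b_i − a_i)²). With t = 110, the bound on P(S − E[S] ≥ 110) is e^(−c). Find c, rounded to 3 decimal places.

Σ(b_i − a_i)² = 581·(10)² = 58100.
c = 2t²/58100 = 2·110²/58100 = 0.4165.

0.417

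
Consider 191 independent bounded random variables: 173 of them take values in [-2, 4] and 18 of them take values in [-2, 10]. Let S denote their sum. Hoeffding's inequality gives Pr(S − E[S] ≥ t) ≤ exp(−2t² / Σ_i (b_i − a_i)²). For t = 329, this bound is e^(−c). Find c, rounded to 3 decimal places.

Σ(b_i − a_i)² = 173·6² + 18·12² = 8820.
c = 2t² / 8820 = 2·329² / 8820 = 24.5444.

24.544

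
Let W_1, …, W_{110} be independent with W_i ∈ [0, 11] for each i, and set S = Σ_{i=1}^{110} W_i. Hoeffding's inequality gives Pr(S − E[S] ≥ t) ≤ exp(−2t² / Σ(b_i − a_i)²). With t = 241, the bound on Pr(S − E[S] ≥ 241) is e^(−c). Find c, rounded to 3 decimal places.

Σ(b_i − a_i)² = 110·(11)² = 13310.
c = 2t²/13310 = 2·241²/13310 = 8.7274.

8.727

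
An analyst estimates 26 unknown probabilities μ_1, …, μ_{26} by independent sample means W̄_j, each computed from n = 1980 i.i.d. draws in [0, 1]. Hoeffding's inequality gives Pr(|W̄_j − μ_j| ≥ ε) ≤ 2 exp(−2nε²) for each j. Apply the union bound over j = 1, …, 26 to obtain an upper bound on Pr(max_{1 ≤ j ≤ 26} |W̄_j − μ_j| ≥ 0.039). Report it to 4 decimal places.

Per-experiment Hoeffding bound: 2·exp(−2·1980·0.039²) = 2·exp(−6.02316) = 0.004844.
Union bound over 26 events: 26·0.004844 = 0.12594.

0.1259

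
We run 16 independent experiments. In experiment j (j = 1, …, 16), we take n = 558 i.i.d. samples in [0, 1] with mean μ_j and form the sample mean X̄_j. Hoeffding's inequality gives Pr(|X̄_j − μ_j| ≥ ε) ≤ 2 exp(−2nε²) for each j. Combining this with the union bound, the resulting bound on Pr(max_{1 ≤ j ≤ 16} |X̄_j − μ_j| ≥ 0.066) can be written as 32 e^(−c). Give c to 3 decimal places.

4.861

Union bound over the 16 events: Pr(max_{1 ≤ j ≤ 16} |X̄_j − μ_j| ≥ 0.066) ≤ 16·2·exp(−2nε²) = 32 exp(−2·558·0.066²).
So c = 2·558·0.066² = 4.8613.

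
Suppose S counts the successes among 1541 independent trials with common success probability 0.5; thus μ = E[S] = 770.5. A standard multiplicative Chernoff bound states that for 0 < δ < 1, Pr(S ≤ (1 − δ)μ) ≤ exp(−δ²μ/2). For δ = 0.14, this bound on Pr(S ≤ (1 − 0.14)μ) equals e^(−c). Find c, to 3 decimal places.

7.551

c = δ²μ/2 = 0.14²·770.5/2 = 7.5509.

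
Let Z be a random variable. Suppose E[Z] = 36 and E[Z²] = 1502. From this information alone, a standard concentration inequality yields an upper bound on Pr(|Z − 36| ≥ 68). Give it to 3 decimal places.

The first two moments determine the variance, so Chebyshev's inequality is the sharpest standard bound available.
Var(Z) = E[Z²] − (E[Z])² = 1502 − 1296 = 206.
Chebyshev's inequality: Pr(|Z − μ| ≥ t) ≤ Var(Z)/t² = 206/4624 = 0.0446.

0.045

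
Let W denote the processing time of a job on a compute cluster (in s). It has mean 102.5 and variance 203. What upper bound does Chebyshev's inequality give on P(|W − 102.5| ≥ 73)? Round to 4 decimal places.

Chebyshev: P(|W − μ| ≥ t) ≤ Var(W)/t².
Bound = 203 / 5329 = 0.0381.

0.0381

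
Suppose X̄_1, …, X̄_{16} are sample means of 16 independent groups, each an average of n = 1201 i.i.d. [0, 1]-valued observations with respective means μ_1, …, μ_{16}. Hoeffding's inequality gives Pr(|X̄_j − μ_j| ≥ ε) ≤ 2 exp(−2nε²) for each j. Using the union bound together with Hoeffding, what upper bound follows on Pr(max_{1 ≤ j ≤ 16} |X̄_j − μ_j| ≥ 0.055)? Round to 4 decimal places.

Per-experiment Hoeffding bound: 2·exp(−2·1201·0.055²) = 2·exp(−7.26605) = 0.0013977.
Union bound over 16 events: 16·0.0013977 = 0.02236.

0.0224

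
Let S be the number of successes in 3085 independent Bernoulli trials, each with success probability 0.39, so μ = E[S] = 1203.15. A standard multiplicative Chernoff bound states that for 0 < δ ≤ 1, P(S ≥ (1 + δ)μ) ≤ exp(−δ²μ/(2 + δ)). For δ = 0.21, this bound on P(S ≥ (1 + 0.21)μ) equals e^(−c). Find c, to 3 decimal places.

24.009

c = δ²μ/(2 + δ) = 0.21²·1203.15/(2 + 0.21) = 24.0086.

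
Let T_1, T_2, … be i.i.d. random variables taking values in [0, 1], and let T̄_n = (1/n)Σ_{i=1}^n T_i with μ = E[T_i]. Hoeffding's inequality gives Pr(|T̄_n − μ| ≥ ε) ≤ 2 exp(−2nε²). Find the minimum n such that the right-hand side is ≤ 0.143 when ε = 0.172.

45

Require 2·exp(−2nε²) ≤ 0.143, i.e. 2nε² ≥ ln(2/0.143) = 2.638058.
So n ≥ 2.638058 / (2·0.172²) = 44.586.
The smallest integer n is 45.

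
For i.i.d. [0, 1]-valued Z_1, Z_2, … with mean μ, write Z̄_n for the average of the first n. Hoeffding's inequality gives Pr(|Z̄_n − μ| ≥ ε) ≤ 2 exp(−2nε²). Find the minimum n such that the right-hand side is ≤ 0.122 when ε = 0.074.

256

Require 2·exp(−2nε²) ≤ 0.122, i.e. 2nε² ≥ ln(2/0.122) = 2.796881.
So n ≥ 2.796881 / (2·0.074²) = 255.376.
The smallest integer n is 256.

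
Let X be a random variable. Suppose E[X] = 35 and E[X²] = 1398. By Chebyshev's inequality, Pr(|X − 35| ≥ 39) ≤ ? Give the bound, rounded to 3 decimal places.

Var(X) = E[X²] − (E[X])² = 1398 − 1225 = 173.
Chebyshev's inequality: Pr(|X − μ| ≥ t) ≤ Var(X)/t² = 173/1521 = 0.1137.

0.114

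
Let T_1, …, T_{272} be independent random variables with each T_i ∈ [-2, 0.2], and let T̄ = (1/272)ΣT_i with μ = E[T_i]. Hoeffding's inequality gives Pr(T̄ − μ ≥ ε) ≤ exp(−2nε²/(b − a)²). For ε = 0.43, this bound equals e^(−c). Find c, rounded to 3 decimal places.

c = 2nε²/(b − a)² = 2·272·0.43² / 2.2² = 20.7821.

20.782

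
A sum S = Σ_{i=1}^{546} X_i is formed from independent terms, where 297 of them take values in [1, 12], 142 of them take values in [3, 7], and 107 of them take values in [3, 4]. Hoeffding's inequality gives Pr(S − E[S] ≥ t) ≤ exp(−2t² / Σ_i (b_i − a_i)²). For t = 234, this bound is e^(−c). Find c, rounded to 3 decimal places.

Σ(b_i − a_i)² = 297·11² + 142·4² + 107·1² = 38316.
c = 2t² / 38316 = 2·234² / 38316 = 2.8581.

2.858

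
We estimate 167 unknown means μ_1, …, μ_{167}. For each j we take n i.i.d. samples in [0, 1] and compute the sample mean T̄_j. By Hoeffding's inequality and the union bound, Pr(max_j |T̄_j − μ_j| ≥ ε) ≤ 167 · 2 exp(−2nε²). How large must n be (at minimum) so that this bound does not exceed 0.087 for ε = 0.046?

Need 2·167·exp(−2nε²) ≤ 0.087, i.e. exp(−2nε²) ≤ 0.087/334.
So 2nε² ≥ ln(334/0.087) = 8.252988.
Hence n ≥ 8.252988/(2·0.046²) = 1950.139.
The smallest integer n is 1951.

1951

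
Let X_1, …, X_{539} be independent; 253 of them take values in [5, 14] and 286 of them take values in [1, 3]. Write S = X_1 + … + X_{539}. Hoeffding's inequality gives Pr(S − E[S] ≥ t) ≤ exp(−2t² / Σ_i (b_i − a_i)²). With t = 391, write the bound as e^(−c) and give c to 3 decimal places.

Σ(b_i − a_i)² = 253·9² + 286·2² = 21637.
c = 2t² / 21637 = 2·391² / 21637 = 14.1314.

14.131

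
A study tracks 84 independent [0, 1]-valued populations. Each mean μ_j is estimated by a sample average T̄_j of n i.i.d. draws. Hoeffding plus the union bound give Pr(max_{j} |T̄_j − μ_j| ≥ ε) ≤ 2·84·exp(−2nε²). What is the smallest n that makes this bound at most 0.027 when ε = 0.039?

Need 2·84·exp(−2nε²) ≤ 0.027, i.e. exp(−2nε²) ≤ 0.027/168.
So 2nε² ≥ ln(168/0.027) = 8.735882.
Hence n ≥ 8.735882/(2·0.039²) = 2871.756.
The smallest integer n is 2872.

2872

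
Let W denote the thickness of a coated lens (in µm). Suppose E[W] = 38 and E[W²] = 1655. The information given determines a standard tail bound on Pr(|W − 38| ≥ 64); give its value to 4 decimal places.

0.0515

The first two moments determine the variance, so Chebyshev's inequality is the sharpest standard bound available.
Var(W) = E[W²] − (E[W])² = 1655 − 1444 = 211.
Chebyshev's inequality: Pr(|W − μ| ≥ t) ≤ Var(W)/t² = 211/4096 = 0.0515.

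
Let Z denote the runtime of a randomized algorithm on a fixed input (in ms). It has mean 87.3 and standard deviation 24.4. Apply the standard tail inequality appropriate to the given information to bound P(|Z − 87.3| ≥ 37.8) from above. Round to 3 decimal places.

Mean and variance are known, so Chebyshev's inequality applies.
Chebyshev: P(|Z − μ| ≥ t) ≤ Var(Z)/t².
Var(Z) = σ² = 24.4² = 595.36.
Bound = 595.36 / 1428.84 = 0.4167.

0.417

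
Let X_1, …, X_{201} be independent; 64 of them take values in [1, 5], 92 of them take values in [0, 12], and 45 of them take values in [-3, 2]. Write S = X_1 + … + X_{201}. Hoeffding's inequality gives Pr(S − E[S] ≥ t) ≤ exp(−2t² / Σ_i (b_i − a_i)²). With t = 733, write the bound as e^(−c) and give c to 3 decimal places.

69.791

Σ(b_i − a_i)² = 64·4² + 92·12² + 45·5² = 15397.
c = 2t² / 15397 = 2·733² / 15397 = 69.7914.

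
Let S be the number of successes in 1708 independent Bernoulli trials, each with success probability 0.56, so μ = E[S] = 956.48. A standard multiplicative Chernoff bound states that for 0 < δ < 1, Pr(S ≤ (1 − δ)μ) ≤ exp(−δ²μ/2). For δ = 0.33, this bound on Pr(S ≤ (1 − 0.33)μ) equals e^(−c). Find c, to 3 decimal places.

c = δ²μ/2 = 0.33²·956.48/2 = 52.0803.

52.080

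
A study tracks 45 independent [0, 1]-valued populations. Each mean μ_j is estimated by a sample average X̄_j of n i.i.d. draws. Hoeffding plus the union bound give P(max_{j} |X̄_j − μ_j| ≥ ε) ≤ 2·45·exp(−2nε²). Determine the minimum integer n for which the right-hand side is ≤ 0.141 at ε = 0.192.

88

Need 2·45·exp(−2nε²) ≤ 0.141, i.e. exp(−2nε²) ≤ 0.141/90.
So 2nε² ≥ ln(90/0.141) = 6.458805.
Hence n ≥ 6.458805/(2·0.192²) = 87.603.
The smallest integer n is 88.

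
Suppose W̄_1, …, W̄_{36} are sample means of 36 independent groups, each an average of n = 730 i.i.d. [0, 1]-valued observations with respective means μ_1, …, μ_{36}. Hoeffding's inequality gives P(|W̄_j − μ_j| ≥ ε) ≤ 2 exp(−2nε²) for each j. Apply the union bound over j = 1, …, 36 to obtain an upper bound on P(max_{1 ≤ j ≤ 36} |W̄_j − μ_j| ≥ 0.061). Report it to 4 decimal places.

Per-experiment Hoeffding bound: 2·exp(−2·730·0.061²) = 2·exp(−5.43266) = 0.0087429.
Union bound over 36 events: 36·0.0087429 = 0.31474.

0.3147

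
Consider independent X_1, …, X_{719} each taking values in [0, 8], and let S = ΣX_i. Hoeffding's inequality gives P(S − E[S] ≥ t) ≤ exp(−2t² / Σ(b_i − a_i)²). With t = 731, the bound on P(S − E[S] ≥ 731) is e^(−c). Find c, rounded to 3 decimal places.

23.225

Σ(b_i − a_i)² = 719·(8)² = 46016.
c = 2t²/46016 = 2·731²/46016 = 23.2250.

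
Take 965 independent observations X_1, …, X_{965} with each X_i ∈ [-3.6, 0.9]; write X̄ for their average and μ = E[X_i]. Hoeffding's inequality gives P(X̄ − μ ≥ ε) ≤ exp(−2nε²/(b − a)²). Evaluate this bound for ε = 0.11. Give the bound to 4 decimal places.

Exponent: 2nε²/(b − a)² = 2·965·0.11² / 4.5² = 1.15323.
Bound = exp(−1.15323) = 0.31561.

0.3156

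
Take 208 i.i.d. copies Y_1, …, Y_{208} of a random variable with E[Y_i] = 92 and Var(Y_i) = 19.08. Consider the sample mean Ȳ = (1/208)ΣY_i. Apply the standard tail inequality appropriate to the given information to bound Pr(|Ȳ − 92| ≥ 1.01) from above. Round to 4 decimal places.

0.0899

With mean and variance of each term known, Chebyshev's inequality bounds the deviation of the sum (or sample mean).
Var(Ȳ) = Var(Y_i)/n = 19.08/208 = 0.091731.
Chebyshev: Pr(|Ȳ − 92| ≥ 1.01) ≤ Var(Ȳ)/(1.01)² = 19.08/(208·1.01²) = 0.0899.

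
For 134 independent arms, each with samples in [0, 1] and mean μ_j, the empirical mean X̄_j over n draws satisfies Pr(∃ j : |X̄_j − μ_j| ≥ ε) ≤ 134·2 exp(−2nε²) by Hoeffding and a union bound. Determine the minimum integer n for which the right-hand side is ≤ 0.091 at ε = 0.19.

Need 2·134·exp(−2nε²) ≤ 0.091, i.e. exp(−2nε²) ≤ 0.091/268.
So 2nε² ≥ ln(268/0.091) = 7.987883.
Hence n ≥ 7.987883/(2·0.19²) = 110.635.
The smallest integer n is 111.

111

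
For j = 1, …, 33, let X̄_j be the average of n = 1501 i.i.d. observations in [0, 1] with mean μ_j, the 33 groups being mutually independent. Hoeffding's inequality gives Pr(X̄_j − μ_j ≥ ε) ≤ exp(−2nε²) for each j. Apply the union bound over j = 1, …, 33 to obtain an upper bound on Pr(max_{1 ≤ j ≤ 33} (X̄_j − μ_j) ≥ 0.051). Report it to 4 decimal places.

0.0134

Per-experiment Hoeffding bound: exp(−2·1501·0.051²) = exp(−7.80820) = 0.00040639.
Union bound over 33 events: 33·0.00040639 = 0.01341.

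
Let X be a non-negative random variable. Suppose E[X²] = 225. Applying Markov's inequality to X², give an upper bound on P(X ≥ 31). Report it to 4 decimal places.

Since X ≥ 0, the event {X ≥ 31} is the same as {X² ≥ 961}.
Markov's inequality applied to X² gives P(X² ≥ 961) ≤ E[X²]/961 = 225/961 = 0.2341.

0.2341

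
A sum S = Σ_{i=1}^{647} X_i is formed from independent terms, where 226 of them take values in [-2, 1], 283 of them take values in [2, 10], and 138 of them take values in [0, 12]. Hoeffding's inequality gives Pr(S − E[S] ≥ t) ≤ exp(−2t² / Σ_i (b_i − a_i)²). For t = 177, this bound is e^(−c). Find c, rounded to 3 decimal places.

1.566

Σ(b_i − a_i)² = 226·3² + 283·8² + 138·12² = 40018.
c = 2t² / 40018 = 2·177² / 40018 = 1.5657.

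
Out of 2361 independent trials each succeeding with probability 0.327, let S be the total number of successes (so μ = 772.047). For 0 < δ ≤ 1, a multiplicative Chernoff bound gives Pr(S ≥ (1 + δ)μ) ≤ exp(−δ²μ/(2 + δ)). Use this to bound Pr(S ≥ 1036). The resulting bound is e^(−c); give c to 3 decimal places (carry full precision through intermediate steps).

Write 1036 = (1 + δ)μ, so δ = 1036/772.047 − 1 = 0.3418872…
Then the exponent is δ²μ/(2 + δ) = (1036 − μ)² / (μ·(2 + δ)) = 38.533946.

38.534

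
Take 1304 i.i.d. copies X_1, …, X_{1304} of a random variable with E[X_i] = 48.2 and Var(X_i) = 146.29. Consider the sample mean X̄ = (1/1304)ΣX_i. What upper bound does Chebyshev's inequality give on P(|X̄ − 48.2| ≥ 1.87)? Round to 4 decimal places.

0.0321

Var(X̄) = Var(X_i)/n = 146.29/1304 = 0.11219.
Chebyshev: P(|X̄ − 48.2| ≥ 1.87) ≤ Var(X̄)/(1.87)² = 146.29/(1304·1.87²) = 0.0321.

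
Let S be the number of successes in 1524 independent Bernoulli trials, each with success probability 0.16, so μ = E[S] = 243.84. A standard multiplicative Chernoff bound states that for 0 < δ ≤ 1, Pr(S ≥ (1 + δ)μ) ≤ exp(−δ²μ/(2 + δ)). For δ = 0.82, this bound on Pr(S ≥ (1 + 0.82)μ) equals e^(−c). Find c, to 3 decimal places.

58.141

c = δ²μ/(2 + δ) = 0.82²·243.84/(2 + 0.82) = 58.1411.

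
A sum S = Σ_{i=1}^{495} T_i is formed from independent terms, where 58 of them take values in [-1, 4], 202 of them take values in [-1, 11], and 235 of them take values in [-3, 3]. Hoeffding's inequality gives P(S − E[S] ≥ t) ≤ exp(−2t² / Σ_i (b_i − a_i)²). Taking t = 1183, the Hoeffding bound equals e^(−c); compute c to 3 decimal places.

71.772

Σ(b_i − a_i)² = 58·5² + 202·12² + 235·6² = 38998.
c = 2t² / 38998 = 2·1183² / 38998 = 71.7723.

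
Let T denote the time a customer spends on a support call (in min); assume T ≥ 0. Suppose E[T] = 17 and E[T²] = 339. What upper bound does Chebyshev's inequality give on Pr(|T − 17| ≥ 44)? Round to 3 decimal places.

Var(T) = E[T²] − (E[T])² = 339 − 289 = 50.
Chebyshev's inequality: Pr(|T − μ| ≥ t) ≤ Var(T)/t² = 50/1936 = 0.0258.

0.026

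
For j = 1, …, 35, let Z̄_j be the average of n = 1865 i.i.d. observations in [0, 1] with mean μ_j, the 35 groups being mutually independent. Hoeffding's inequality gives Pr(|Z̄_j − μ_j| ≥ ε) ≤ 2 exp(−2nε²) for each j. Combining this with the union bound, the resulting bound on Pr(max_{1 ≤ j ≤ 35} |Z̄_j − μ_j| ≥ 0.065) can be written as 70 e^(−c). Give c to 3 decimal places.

15.759

Union bound over the 35 events: Pr(max_{1 ≤ j ≤ 35} |Z̄_j − μ_j| ≥ 0.065) ≤ 35·2·exp(−2nε²) = 70 exp(−2·1865·0.065²).
So c = 2·1865·0.065² = 15.7592.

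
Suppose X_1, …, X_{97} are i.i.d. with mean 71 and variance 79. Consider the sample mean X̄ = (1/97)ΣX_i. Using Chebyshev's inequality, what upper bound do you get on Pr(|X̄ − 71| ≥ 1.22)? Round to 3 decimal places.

Var(X̄) = Var(X_i)/n = 79/97 = 0.81443.
Chebyshev: Pr(|X̄ − 71| ≥ 1.22) ≤ Var(X̄)/(1.22)² = 79/(97·1.22²) = 0.5472.

0.547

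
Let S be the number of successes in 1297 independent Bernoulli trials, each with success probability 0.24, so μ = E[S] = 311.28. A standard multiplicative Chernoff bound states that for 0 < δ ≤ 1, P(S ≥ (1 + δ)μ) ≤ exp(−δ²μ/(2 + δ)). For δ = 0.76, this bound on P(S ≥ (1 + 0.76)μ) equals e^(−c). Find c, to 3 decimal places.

65.143

c = δ²μ/(2 + δ) = 0.76²·311.28/(2 + 0.76) = 65.1432.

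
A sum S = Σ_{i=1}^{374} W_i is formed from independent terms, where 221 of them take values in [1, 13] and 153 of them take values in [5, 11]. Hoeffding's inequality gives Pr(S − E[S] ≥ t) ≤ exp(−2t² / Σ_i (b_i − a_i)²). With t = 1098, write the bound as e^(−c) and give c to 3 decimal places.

Σ(b_i − a_i)² = 221·12² + 153·6² = 37332.
c = 2t² / 37332 = 2·1098² / 37332 = 64.5882.

64.588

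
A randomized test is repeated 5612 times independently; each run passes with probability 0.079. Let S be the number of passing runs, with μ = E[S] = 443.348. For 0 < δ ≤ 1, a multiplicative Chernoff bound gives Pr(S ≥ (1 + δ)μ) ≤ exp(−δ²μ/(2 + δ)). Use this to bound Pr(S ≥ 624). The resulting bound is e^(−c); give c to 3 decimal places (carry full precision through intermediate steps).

30.576

Write 624 = (1 + δ)μ, so δ = 624/443.348 − 1 = 0.4074722…
Then the exponent is δ²μ/(2 + δ) = (624 − μ)² / (μ·(2 + δ)) = 30.575918.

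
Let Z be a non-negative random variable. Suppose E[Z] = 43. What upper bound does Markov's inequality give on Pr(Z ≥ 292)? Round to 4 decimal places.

Markov's inequality: for a non-negative random variable, Pr(Z ≥ a) ≤ E[Z]/a.
Here E[Z] = 43 and a = 292, so the bound is 43/292 = 0.1473.

0.1473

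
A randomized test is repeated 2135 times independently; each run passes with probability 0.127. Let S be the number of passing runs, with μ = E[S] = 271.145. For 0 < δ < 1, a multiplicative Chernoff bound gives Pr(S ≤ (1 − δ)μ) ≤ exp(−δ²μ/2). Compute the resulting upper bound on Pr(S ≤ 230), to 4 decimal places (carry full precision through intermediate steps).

0.0441

Write 230 = (1 − δ)μ, so δ = 1 − 230/271.145 = 0.1517454…
Then the exponent is δ²μ/2 = (μ − 230)²/(2μ) = 3.121782.
Bound = exp(−3.121782) = 0.04408.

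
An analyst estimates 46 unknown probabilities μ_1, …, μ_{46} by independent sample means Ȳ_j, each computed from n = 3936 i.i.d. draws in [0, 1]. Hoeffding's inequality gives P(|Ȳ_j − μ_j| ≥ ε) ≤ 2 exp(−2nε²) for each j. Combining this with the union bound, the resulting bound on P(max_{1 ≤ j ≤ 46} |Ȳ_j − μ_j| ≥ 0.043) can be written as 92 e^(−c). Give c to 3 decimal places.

14.555

Union bound over the 46 events: P(max_{1 ≤ j ≤ 46} |Ȳ_j − μ_j| ≥ 0.043) ≤ 46·2·exp(−2nε²) = 92 exp(−2·3936·0.043²).
So c = 2·3936·0.043² = 14.5553.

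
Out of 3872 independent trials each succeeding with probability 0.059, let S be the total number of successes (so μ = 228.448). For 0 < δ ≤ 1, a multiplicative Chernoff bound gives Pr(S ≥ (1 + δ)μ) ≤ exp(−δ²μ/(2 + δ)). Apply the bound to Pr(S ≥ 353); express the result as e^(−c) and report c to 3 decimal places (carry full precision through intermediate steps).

26.680

Write 353 = (1 + δ)μ, so δ = 353/228.448 − 1 = 0.5452094…
Then the exponent is δ²μ/(2 + δ) = (353 − μ)² / (μ·(2 + δ)) = 26.680289.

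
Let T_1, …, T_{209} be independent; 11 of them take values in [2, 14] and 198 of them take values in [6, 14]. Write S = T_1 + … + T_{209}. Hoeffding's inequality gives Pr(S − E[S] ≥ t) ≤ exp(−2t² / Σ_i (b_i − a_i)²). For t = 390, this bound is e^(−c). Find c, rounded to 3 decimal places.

21.338

Σ(b_i − a_i)² = 11·12² + 198·8² = 14256.
c = 2t² / 14256 = 2·390² / 14256 = 21.3384.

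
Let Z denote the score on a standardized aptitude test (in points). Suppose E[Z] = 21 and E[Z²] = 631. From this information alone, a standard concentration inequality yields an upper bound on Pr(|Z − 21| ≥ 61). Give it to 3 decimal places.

The first two moments determine the variance, so Chebyshev's inequality is the sharpest standard bound available.
Var(Z) = E[Z²] − (E[Z])² = 631 − 441 = 190.
Chebyshev's inequality: Pr(|Z − μ| ≥ t) ≤ Var(Z)/t² = 190/3721 = 0.0511.

0.051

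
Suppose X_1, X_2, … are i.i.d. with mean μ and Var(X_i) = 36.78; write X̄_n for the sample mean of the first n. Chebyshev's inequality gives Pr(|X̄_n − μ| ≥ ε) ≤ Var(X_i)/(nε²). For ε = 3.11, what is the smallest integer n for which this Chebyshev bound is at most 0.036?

106

Require 36.78/(n·3.11²) ≤ 0.036, i.e. n ≥ 36.78/(0.036·3.11²) = 105.630.
The smallest integer n is 106.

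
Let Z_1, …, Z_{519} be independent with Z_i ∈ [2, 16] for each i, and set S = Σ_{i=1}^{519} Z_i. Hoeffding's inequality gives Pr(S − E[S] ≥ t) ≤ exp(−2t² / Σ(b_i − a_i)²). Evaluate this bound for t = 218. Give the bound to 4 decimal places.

0.3928

Σ(b_i − a_i)² = 519·(14)² = 101724.
Exponent = 2·218²/101724 = 0.9344.
Bound = exp(−0.9344) = 0.39283.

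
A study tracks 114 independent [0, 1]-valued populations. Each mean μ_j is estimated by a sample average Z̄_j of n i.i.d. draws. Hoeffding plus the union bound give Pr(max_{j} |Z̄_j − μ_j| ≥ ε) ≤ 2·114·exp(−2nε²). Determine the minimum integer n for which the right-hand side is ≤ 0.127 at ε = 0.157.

Need 2·114·exp(−2nε²) ≤ 0.127, i.e. exp(−2nε²) ≤ 0.127/228.
So 2nε² ≥ ln(228/0.127) = 7.492914.
Hence n ≥ 7.492914/(2·0.157²) = 151.992.
The smallest integer n is 152.

152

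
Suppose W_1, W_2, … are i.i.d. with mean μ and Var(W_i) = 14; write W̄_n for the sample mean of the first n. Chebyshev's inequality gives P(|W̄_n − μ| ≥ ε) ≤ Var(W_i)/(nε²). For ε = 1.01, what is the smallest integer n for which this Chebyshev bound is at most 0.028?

491

Require 14/(n·1.01²) ≤ 0.028, i.e. n ≥ 14/(0.028·1.01²) = 490.148.
The smallest integer n is 491.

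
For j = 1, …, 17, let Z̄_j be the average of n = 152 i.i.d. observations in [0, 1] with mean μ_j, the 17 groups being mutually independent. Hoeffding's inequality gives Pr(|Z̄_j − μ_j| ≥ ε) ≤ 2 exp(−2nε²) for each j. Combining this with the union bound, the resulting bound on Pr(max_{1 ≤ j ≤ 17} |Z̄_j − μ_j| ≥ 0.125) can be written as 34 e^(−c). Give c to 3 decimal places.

4.750

Union bound over the 17 events: Pr(max_{1 ≤ j ≤ 17} |Z̄_j − μ_j| ≥ 0.125) ≤ 17·2·exp(−2nε²) = 34 exp(−2·152·0.125²).
So c = 2·152·0.125² = 4.7500.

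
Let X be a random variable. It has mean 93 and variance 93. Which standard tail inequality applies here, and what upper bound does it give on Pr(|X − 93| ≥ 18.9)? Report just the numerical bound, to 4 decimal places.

0.2604

Mean and variance are known, so Chebyshev's inequality applies.
Chebyshev: Pr(|X − μ| ≥ t) ≤ Var(X)/t².
Bound = 93 / 357.21 = 0.2604.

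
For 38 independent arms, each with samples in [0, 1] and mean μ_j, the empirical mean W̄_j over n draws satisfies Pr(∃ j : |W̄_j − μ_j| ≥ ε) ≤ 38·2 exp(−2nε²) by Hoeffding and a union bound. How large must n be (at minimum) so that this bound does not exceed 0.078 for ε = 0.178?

109

Need 2·38·exp(−2nε²) ≤ 0.078, i.e. exp(−2nε²) ≤ 0.078/76.
So 2nε² ≥ ln(76/0.078) = 6.881780.
Hence n ≥ 6.881780/(2·0.178²) = 108.600.
The smallest integer n is 109.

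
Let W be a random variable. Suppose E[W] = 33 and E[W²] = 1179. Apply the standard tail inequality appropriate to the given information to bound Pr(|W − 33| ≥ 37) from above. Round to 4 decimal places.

0.0657

The first two moments determine the variance, so Chebyshev's inequality is the sharpest standard bound available.
Var(W) = E[W²] − (E[W])² = 1179 − 1089 = 90.
Chebyshev's inequality: Pr(|W − μ| ≥ t) ≤ Var(W)/t² = 90/1369 = 0.0657.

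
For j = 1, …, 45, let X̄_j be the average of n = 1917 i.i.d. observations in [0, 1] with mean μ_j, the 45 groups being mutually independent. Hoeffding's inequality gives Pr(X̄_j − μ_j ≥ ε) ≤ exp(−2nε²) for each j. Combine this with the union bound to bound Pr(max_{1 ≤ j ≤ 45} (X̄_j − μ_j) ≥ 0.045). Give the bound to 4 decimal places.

0.0191

Per-experiment Hoeffding bound: exp(−2·1917·0.045²) = exp(−7.76385) = 0.00042482.
Union bound over 45 events: 45·0.00042482 = 0.01912.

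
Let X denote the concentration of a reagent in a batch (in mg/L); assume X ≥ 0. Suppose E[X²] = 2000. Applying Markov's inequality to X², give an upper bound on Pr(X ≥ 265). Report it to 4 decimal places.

0.0285

Since X ≥ 0, the event {X ≥ 265} is the same as {X² ≥ 70225}.
Markov's inequality applied to X² gives Pr(X² ≥ 70225) ≤ E[X²]/70225 = 2000/70225 = 0.0285.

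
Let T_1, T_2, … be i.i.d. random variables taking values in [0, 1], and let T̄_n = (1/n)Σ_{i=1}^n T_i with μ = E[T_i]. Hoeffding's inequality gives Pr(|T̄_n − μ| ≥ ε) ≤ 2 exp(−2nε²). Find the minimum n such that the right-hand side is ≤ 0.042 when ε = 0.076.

335

Require 2·exp(−2nε²) ≤ 0.042, i.e. 2nε² ≥ ln(2/0.042) = 3.863233.
So n ≥ 3.863233 / (2·0.076²) = 334.421.
The smallest integer n is 335.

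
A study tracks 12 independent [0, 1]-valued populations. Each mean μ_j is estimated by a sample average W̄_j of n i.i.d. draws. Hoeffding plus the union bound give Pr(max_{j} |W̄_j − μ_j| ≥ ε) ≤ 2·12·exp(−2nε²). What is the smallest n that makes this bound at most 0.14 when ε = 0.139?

134

Need 2·12·exp(−2nε²) ≤ 0.14, i.e. exp(−2nε²) ≤ 0.14/24.
So 2nε² ≥ ln(24/0.14) = 5.144167.
Hence n ≥ 5.144167/(2·0.139²) = 133.124.
The smallest integer n is 134.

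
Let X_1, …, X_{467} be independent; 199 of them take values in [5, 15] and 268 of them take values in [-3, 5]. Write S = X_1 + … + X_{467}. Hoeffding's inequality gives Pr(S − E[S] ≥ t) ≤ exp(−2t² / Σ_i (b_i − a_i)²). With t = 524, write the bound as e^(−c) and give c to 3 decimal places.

14.821

Σ(b_i − a_i)² = 199·10² + 268·8² = 37052.
c = 2t² / 37052 = 2·524² / 37052 = 14.8211.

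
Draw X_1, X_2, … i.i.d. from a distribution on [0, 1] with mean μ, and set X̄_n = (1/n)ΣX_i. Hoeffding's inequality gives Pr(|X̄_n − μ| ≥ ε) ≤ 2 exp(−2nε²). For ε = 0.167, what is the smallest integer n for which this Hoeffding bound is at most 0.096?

Require 2·exp(−2nε²) ≤ 0.096, i.e. 2nε² ≥ ln(2/0.096) = 3.036554.
So n ≥ 3.036554 / (2·0.167²) = 54.440.
The smallest integer n is 55.

55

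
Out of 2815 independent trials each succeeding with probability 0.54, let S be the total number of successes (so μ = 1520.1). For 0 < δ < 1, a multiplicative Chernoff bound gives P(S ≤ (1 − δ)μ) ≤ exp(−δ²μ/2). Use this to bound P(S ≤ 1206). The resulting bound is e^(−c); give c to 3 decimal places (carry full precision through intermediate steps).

Write 1206 = (1 − δ)μ, so δ = 1 − 1206/1520.1 = 0.2066311…
Then the exponent is δ²μ/2 = (μ − 1206)²/(2μ) = 32.451421.

32.451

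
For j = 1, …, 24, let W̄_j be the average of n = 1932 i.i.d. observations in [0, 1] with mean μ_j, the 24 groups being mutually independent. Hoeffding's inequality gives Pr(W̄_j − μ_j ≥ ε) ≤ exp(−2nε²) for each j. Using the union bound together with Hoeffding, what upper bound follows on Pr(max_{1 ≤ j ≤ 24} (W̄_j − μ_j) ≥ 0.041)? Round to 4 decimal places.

Per-experiment Hoeffding bound: exp(−2·1932·0.041²) = exp(−6.49538) = 0.0015104.
Union bound over 24 events: 24·0.0015104 = 0.03625.

0.0362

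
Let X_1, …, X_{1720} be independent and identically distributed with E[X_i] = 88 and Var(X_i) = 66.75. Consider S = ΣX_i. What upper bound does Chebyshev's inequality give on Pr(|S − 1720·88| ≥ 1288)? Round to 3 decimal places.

0.069

Var(S) = n·Var(X_i) = 1720·66.75 = 114810.
Chebyshev: Pr(|S − 1720·88| ≥ 1288) ≤ Var(S)/1288² = 114810/1658944 = 0.0692.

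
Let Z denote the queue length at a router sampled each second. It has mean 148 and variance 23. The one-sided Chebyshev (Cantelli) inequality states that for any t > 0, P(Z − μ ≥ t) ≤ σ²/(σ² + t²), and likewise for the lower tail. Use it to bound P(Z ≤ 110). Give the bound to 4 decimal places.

Here σ² = 23 and t = 38, so σ² + t² = 1467.
Cantelli's bound: 23/1467 = 0.0157.

0.0157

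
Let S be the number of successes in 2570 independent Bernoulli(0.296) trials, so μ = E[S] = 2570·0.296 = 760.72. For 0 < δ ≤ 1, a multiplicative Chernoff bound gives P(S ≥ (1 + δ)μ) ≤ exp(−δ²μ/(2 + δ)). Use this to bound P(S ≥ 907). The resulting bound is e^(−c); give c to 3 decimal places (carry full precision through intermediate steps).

Write 907 = (1 + δ)μ, so δ = 907/760.72 − 1 = 0.1922915…
Then the exponent is δ²μ/(2 + δ) = (907 − μ)² / (μ·(2 + δ)) = 12.830594.

12.831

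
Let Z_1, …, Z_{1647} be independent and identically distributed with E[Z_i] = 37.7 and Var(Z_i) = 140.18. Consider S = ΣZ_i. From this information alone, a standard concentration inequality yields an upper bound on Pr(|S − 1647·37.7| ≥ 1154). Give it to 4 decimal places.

0.1734

With mean and variance of each term known, Chebyshev's inequality bounds the deviation of the sum (or sample mean).
Var(S) = n·Var(Z_i) = 1647·140.18 = 230876.46.
Chebyshev: Pr(|S − 1647·37.7| ≥ 1154) ≤ Var(S)/1154² = 230876.46/1331716 = 0.1734.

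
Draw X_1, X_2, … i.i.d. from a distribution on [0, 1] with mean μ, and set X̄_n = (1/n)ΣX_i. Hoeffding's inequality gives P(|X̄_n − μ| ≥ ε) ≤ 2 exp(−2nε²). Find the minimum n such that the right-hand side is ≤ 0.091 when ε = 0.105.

Require 2·exp(−2nε²) ≤ 0.091, i.e. 2nε² ≥ ln(2/0.091) = 3.090043.
So n ≥ 3.090043 / (2·0.105²) = 140.138.
The smallest integer n is 141.

141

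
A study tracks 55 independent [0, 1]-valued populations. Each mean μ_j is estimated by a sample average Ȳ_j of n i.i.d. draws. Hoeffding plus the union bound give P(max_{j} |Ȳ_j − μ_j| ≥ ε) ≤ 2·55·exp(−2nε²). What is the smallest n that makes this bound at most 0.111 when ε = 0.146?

162

Need 2·55·exp(−2nε²) ≤ 0.111, i.e. exp(−2nε²) ≤ 0.111/110.
So 2nε² ≥ ln(110/0.111) = 6.898705.
Hence n ≥ 6.898705/(2·0.146²) = 161.820.
The smallest integer n is 162.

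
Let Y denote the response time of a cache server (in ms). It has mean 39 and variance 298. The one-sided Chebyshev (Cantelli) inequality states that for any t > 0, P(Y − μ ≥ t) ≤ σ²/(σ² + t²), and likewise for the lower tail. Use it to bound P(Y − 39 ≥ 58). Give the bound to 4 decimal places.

0.0814

Here σ² = 298 and t = 58, so σ² + t² = 3662.
Cantelli's bound: 298/3662 = 0.0814.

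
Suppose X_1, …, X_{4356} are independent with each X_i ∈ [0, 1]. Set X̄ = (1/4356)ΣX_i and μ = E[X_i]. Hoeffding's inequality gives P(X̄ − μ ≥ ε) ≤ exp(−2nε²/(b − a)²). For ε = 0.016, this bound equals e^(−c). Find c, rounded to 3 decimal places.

2.230

c = 2nε²/(b − a)² = 2·4356·0.016² / 1² = 2.2303.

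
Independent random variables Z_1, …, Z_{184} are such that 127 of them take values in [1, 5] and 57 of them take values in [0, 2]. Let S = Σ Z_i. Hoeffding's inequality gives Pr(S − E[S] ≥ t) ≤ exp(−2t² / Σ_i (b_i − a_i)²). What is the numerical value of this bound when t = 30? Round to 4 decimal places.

0.4509

Σ(b_i − a_i)² = 127·4² + 57·2² = 2260.
Exponent = 2·30² / 2260 = 0.79646.
Bound = exp(−0.79646) = 0.45092.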